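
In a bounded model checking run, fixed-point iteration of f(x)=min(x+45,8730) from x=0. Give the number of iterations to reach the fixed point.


Step 1: x=0, cap=8730, increment=45
Step 2: x grows by 45 each step until capped at 8730; fixed point is x=8730
Step 3: iterations = ceil(8730/45) = 194

194


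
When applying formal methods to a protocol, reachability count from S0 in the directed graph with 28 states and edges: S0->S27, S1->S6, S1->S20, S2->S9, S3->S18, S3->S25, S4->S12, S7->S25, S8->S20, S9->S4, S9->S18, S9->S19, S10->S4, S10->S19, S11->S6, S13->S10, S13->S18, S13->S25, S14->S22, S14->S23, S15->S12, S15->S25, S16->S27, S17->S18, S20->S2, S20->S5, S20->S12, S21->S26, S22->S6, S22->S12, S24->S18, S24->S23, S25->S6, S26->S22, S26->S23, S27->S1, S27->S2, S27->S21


BFS from S0:
  layer 0: {S0}
  layer 1: {S27}
  layer 2: {S1, S2, S21}
  layer 3: {S6, S9, S20, S26}
  layer 4: {S4, S5, S12, S18, S19, S22, S23}
Reachable set: {S0, S1, S2, S4, S5, S6, S9, S12, S18, S19, S20, S21, S22, S23, S26, S27}
Count = 16

16


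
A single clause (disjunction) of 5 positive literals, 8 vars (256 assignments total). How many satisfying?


Step 1: Total=2^8=256
Step 2: Unsat when all 5 false: 2^3=8
Step 3: Sat=256-8=248

248


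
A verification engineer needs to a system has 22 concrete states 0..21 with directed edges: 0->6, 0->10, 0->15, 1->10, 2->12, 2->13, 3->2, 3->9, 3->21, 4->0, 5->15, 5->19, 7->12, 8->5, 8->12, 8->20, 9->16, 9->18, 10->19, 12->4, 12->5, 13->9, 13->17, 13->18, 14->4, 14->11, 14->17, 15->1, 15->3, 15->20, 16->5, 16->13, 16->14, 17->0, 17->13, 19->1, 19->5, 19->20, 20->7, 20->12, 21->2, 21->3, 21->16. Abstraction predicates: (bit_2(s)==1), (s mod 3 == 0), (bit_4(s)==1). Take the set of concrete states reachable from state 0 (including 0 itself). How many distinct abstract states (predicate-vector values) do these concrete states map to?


BFS from 0:
Concrete reachable: {0, 1, 2, 3, 4, 5, 6, 7, 9, 10, 11, 12, 13, 14, 15, 16, 17, 18, 19, 20, 21}
Abstract via predicates (bit_2(s)==1), (s mod 3 == 0), (bit_4(s)==1):
  (0,0,0) <- {1, 2, 10, 11}
  (0,0,1) <- {16, 17, 19}
  (0,1,0) <- {0, 3, 9}
  (0,1,1) <- {18}
  (1,0,0) <- {4, 5, 7, 13, 14}
  (1,0,1) <- {20}
  (1,1,0) <- {6, 12, 15}
  (1,1,1) <- {21}
Distinct abstract states = 8

8


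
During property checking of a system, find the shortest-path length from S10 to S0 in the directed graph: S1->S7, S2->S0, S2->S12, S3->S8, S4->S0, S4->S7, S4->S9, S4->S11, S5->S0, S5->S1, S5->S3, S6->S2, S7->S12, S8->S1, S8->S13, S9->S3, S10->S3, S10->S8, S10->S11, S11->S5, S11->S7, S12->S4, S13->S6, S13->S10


BFS layer-by-layer from S10:
  dist 0: {S10}
  dist 1: {S3, S8, S11}
  dist 2: {S1, S5, S7, S13}
  dist 3: {S0, S6, S12}
  -> S0 reached at distance 3
Shortest path length = 3

3


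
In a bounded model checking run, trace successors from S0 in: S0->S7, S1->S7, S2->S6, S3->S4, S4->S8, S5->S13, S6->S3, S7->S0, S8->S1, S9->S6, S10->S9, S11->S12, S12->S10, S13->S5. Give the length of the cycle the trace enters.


Trace from S0 until a state repeats:
  S0 -> S7 -> S0
S0 first seen at step 0, revisited at step 2.
Cycle length = 2 - 0 = 2

2


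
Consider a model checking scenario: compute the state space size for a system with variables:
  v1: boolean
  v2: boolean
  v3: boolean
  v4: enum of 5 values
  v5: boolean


State space = product of domain sizes of all variables.
Domain sizes:
  v1 (boolean): 2
  v2 (boolean): 2
  v3 (boolean): 2
  v4 (enum of 5 values): 5
  v5 (boolean): 2
Product = 2 * 2 * 2 * 5 * 2 = 80

80


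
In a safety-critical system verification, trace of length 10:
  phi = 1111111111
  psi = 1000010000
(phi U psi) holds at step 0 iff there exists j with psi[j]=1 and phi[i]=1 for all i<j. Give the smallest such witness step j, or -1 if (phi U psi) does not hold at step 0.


(phi U psi) at 0: need smallest j with psi[j]=1 and phi[i]=1 for all i in [0,j).
Scan from step 0:
  step 0: psi=1 and phi held for [0,0) -> witness found
Witness step = 0

0


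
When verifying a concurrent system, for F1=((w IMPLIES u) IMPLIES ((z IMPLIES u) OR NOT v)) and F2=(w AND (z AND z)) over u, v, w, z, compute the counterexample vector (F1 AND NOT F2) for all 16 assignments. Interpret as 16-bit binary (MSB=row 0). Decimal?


F1 = ((w IMPLIES u) IMPLIES ((z IMPLIES u) OR NOT v))
F2 = (w AND (z AND z))
Counterexample to F1=>F2 is where F1=1 and F2=0.
Evaluate each row (bits = u,v,w,z, MSB first):
  row 0 [0000]: F1=1 F2=0 -> F1&~F2 -> 1
  row 1 [0001]: F1=1 F2=0 -> F1&~F2 -> 1
  row 2 [0010]: F1=1 F2=0 -> F1&~F2 -> 1
  row 3 [0011]: F1=1 F2=1 -> F1&~F2 -> 0
  row 4 [0100]: F1=1 F2=0 -> F1&~F2 -> 1
  row 5 [0101]: F1=0 F2=0 -> F1&~F2 -> 0
  row 6 [0110]: F1=1 F2=0 -> F1&~F2 -> 1
  row 7 [0111]: F1=1 F2=1 -> F1&~F2 -> 0
  row 8 [1000]: F1=1 F2=0 -> F1&~F2 -> 1
  row 9 [1001]: F1=1 F2=0 -> F1&~F2 -> 1
  row 10 [1010]: F1=1 F2=0 -> F1&~F2 -> 1
  row 11 [1011]: F1=1 F2=1 -> F1&~F2 -> 0
  row 12 [1100]: F1=1 F2=0 -> F1&~F2 -> 1
  row 13 [1101]: F1=1 F2=0 -> F1&~F2 -> 1
  row 14 [1110]: F1=1 F2=0 -> F1&~F2 -> 1
  row 15 [1111]: F1=1 F2=1 -> F1&~F2 -> 0
Full result column, 4 rows per line (u,v fixed per line; w,z runs 00..11 left to right):
  rows 0-3 [u,v=00]: 1110  = hex E
  rows 4-7 [u,v=01]: 1010  = hex A
  rows 8-11 [u,v=10]: 1110  = hex E
  rows 12-15 [u,v=11]: 1110  = hex E
Counterexample vector (row 0 .. row 15) = 1110101011101110
Output column grouped in 4s = 1110 1010 1110 1110 = 0xEAEE
Convert to decimal digit by digit (value = value*16 + digit):
  E -> 14
  14*16 + 10 (A) = 234
  234*16 + 14 (E) = 3758
  3758*16 + 14 (E) = 60142
Decimal = 60142

60142


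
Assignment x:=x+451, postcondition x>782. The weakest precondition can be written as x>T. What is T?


Formula: wp(x:=E, P) = P[E/x] (substitute E for x in postcondition)
Step 1: Postcondition: x>782
Step 2: Substitute x+451 for x: x+451>782
Step 3: Solve for x: x > 782-451 = 331

331


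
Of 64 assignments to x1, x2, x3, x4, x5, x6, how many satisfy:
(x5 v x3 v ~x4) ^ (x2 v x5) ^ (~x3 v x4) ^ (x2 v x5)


CNF with 4 clauses over 6 vars (64 assignments).
An assignment satisfies CNF iff every clause has >=1 true literal.
Check each row (bits = x1,x2,x3,x4,x5,x6; clause T/F shown):
  row 0 [000000]: clauses=TFTF -> 0
  row 1 [000001]: clauses=TFTF -> 0
  row 2 [000010]: clauses=TTTT -> 1
  row 3 [000011]: clauses=TTTT -> 1
  row 4 [000100]: clauses=FFTF -> 0
  (every remaining row is evaluated the same way; all 64 results are listed next)
Full result column, 8 rows per line (x1,x2,x3 fixed per line; x4,x5,x6 runs 000..111 left to right):
  rows 0-7 [x1,x2,x3=000]: 00110011  (ones: 4)
  rows 8-15 [x1,x2,x3=001]: 00000011  (ones: 2)
  rows 16-23 [x1,x2,x3=010]: 11110011  (ones: 6)
  rows 24-31 [x1,x2,x3=011]: 00001111  (ones: 4)
  rows 32-39 [x1,x2,x3=100]: 00110011  (ones: 4)
  rows 40-47 [x1,x2,x3=101]: 00000011  (ones: 2)
  rows 48-55 [x1,x2,x3=110]: 11110011  (ones: 6)
  rows 56-63 [x1,x2,x3=111]: 00001111  (ones: 4)
Satisfying assignments = 4+2+6+4+4+2+6+4 = 32

32


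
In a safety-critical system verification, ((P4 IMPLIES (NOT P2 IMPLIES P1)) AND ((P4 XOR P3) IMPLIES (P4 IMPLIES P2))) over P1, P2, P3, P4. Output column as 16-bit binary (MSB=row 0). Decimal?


Formula: ((P4 IMPLIES (NOT P2 IMPLIES P1)) AND ((P4 XOR P3) IMPLIES (P4 IMPLIES P2))) over P1, P2, P3, P4 (16 rows)
Evaluate each row (bits = P1,P2,P3,P4, MSB first):
  row 0 [0000]: ((0 IMPLIES (NOT 0 IMPLIES 0)) AND ((0 XOR 0) IMPLIES (0 IMPLIES 0))) -> 1
  row 1 [0001]: ((1 IMPLIES (NOT 0 IMPLIES 0)) AND ((1 XOR 0) IMPLIES (1 IMPLIES 0))) -> 0
  row 2 [0010]: ((0 IMPLIES (NOT 0 IMPLIES 0)) AND ((0 XOR 1) IMPLIES (0 IMPLIES 0))) -> 1
  row 3 [0011]: ((1 IMPLIES (NOT 0 IMPLIES 0)) AND ((1 XOR 1) IMPLIES (1 IMPLIES 0))) -> 0
  row 4 [0100]: ((0 IMPLIES (NOT 1 IMPLIES 0)) AND ((0 XOR 0) IMPLIES (0 IMPLIES 1))) -> 1
  row 5 [0101]: ((1 IMPLIES (NOT 1 IMPLIES 0)) AND ((1 XOR 0) IMPLIES (1 IMPLIES 1))) -> 1
  row 6 [0110]: ((0 IMPLIES (NOT 1 IMPLIES 0)) AND ((0 XOR 1) IMPLIES (0 IMPLIES 1))) -> 1
  row 7 [0111]: ((1 IMPLIES (NOT 1 IMPLIES 0)) AND ((1 XOR 1) IMPLIES (1 IMPLIES 1))) -> 1
  row 8 [1000]: ((0 IMPLIES (NOT 0 IMPLIES 1)) AND ((0 XOR 0) IMPLIES (0 IMPLIES 0))) -> 1
  row 9 [1001]: ((1 IMPLIES (NOT 0 IMPLIES 1)) AND ((1 XOR 0) IMPLIES (1 IMPLIES 0))) -> 0
  row 10 [1010]: ((0 IMPLIES (NOT 0 IMPLIES 1)) AND ((0 XOR 1) IMPLIES (0 IMPLIES 0))) -> 1
  row 11 [1011]: ((1 IMPLIES (NOT 0 IMPLIES 1)) AND ((1 XOR 1) IMPLIES (1 IMPLIES 0))) -> 1
  row 12 [1100]: ((0 IMPLIES (NOT 1 IMPLIES 1)) AND ((0 XOR 0) IMPLIES (0 IMPLIES 1))) -> 1
  row 13 [1101]: ((1 IMPLIES (NOT 1 IMPLIES 1)) AND ((1 XOR 0) IMPLIES (1 IMPLIES 1))) -> 1
  row 14 [1110]: ((0 IMPLIES (NOT 1 IMPLIES 1)) AND ((0 XOR 1) IMPLIES (0 IMPLIES 1))) -> 1
  row 15 [1111]: ((1 IMPLIES (NOT 1 IMPLIES 1)) AND ((1 XOR 1) IMPLIES (1 IMPLIES 1))) -> 1
Full result column, 4 rows per line (P1,P2 fixed per line; P3,P4 runs 00..11 left to right):
  rows 0-3 [P1,P2=00]: 1010  = hex A
  rows 4-7 [P1,P2=01]: 1111  = hex F
  rows 8-11 [P1,P2=10]: 1011  = hex B
  rows 12-15 [P1,P2=11]: 1111  = hex F
Output column (row 0 .. row 15) = 1010111110111111
Output column grouped in 4s = 1010 1111 1011 1111 = 0xAFBF
Convert to decimal digit by digit (value = value*16 + digit):
  A -> 10
  10*16 + 15 (F) = 175
  175*16 + 11 (B) = 2811
  2811*16 + 15 (F) = 44991
Decimal = 44991

44991


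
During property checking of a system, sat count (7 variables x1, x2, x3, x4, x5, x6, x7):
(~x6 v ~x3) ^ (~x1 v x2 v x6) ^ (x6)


CNF with 3 clauses over 7 vars (128 assignments).
An assignment satisfies CNF iff every clause has >=1 true literal.
Check each row (bits = x1,x2,x3,x4,x5,x6,x7; clause T/F shown):
  row 0 [0000000]: clauses=TTF -> 0
  row 1 [0000001]: clauses=TTF -> 0
  row 2 [0000010]: clauses=TTT -> 1
  row 3 [0000011]: clauses=TTT -> 1
  row 4 [0000100]: clauses=TTF -> 0
  (every remaining row is evaluated the same way; all 128 results are listed next)
Full result column, 8 rows per line (x1,x2,x3,x4 fixed per line; x5,x6,x7 runs 000..111 left to right):
  rows 0-7 [x1,x2,x3,x4=0000]: 00110011  (ones: 4)
  rows 8-15 [x1,x2,x3,x4=0001]: 00110011  (ones: 4)
  rows 16-23 [x1,x2,x3,x4=0010]: 00000000  (ones: 0)
  rows 24-31 [x1,x2,x3,x4=0011]: 00000000  (ones: 0)
  rows 32-39 [x1,x2,x3,x4=0100]: 00110011  (ones: 4)
  rows 40-47 [x1,x2,x3,x4=0101]: 00110011  (ones: 4)
  rows 48-55 [x1,x2,x3,x4=0110]: 00000000  (ones: 0)
  rows 56-63 [x1,x2,x3,x4=0111]: 00000000  (ones: 0)
  rows 64-71 [x1,x2,x3,x4=1000]: 00110011  (ones: 4)
  rows 72-79 [x1,x2,x3,x4=1001]: 00110011  (ones: 4)
  rows 80-87 [x1,x2,x3,x4=1010]: 00000000  (ones: 0)
  rows 88-95 [x1,x2,x3,x4=1011]: 00000000  (ones: 0)
  rows 96-103 [x1,x2,x3,x4=1100]: 00110011  (ones: 4)
  rows 104-111 [x1,x2,x3,x4=1101]: 00110011  (ones: 4)
  rows 112-119 [x1,x2,x3,x4=1110]: 00000000  (ones: 0)
  rows 120-127 [x1,x2,x3,x4=1111]: 00000000  (ones: 0)
Satisfying assignments = 4+4+0+0+4+4+0+0+4+4+0+0+4+4+0+0 = 32

32


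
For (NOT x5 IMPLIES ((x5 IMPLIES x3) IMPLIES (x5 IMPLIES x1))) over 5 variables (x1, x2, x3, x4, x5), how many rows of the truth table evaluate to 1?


Formula: (NOT x5 IMPLIES ((x5 IMPLIES x3) IMPLIES (x5 IMPLIES x1))) over 5 vars (32 rows)
Evaluate each row (x1, x2, x3, x4, x5 as bits, MSB first):
  row 0 [00000]: (NOT 0 IMPLIES ((0 IMPLIES 0) IMPLIES (0 IMPLIES 0))) -> 1
  row 1 [00001]: (NOT 1 IMPLIES ((1 IMPLIES 0) IMPLIES (1 IMPLIES 0))) -> 1
  row 2 [00010]: (NOT 0 IMPLIES ((0 IMPLIES 0) IMPLIES (0 IMPLIES 0))) -> 1
  row 3 [00011]: (NOT 1 IMPLIES ((1 IMPLIES 0) IMPLIES (1 IMPLIES 0))) -> 1
  row 4 [00100]: (NOT 0 IMPLIES ((0 IMPLIES 1) IMPLIES (0 IMPLIES 0))) -> 1
  row 5 [00101]: (NOT 1 IMPLIES ((1 IMPLIES 1) IMPLIES (1 IMPLIES 0))) -> 1
  row 6 [00110]: (NOT 0 IMPLIES ((0 IMPLIES 1) IMPLIES (0 IMPLIES 0))) -> 1
  row 7 [00111]: (NOT 1 IMPLIES ((1 IMPLIES 1) IMPLIES (1 IMPLIES 0))) -> 1
  row 8 [01000]: (NOT 0 IMPLIES ((0 IMPLIES 0) IMPLIES (0 IMPLIES 0))) -> 1
  row 9 [01001]: (NOT 1 IMPLIES ((1 IMPLIES 0) IMPLIES (1 IMPLIES 0))) -> 1
  row 10 [01010]: (NOT 0 IMPLIES ((0 IMPLIES 0) IMPLIES (0 IMPLIES 0))) -> 1
  row 11 [01011]: (NOT 1 IMPLIES ((1 IMPLIES 0) IMPLIES (1 IMPLIES 0))) -> 1
  row 12 [01100]: (NOT 0 IMPLIES ((0 IMPLIES 1) IMPLIES (0 IMPLIES 0))) -> 1
  row 13 [01101]: (NOT 1 IMPLIES ((1 IMPLIES 1) IMPLIES (1 IMPLIES 0))) -> 1
  row 14 [01110]: (NOT 0 IMPLIES ((0 IMPLIES 1) IMPLIES (0 IMPLIES 0))) -> 1
  row 15 [01111]: (NOT 1 IMPLIES ((1 IMPLIES 1) IMPLIES (1 IMPLIES 0))) -> 1
  row 16 [10000]: (NOT 0 IMPLIES ((0 IMPLIES 0) IMPLIES (0 IMPLIES 1))) -> 1
  row 17 [10001]: (NOT 1 IMPLIES ((1 IMPLIES 0) IMPLIES (1 IMPLIES 1))) -> 1
  row 18 [10010]: (NOT 0 IMPLIES ((0 IMPLIES 0) IMPLIES (0 IMPLIES 1))) -> 1
  row 19 [10011]: (NOT 1 IMPLIES ((1 IMPLIES 0) IMPLIES (1 IMPLIES 1))) -> 1
  row 20 [10100]: (NOT 0 IMPLIES ((0 IMPLIES 1) IMPLIES (0 IMPLIES 1))) -> 1
  row 21 [10101]: (NOT 1 IMPLIES ((1 IMPLIES 1) IMPLIES (1 IMPLIES 1))) -> 1
  row 22 [10110]: (NOT 0 IMPLIES ((0 IMPLIES 1) IMPLIES (0 IMPLIES 1))) -> 1
  row 23 [10111]: (NOT 1 IMPLIES ((1 IMPLIES 1) IMPLIES (1 IMPLIES 1))) -> 1
  row 24 [11000]: (NOT 0 IMPLIES ((0 IMPLIES 0) IMPLIES (0 IMPLIES 1))) -> 1
  row 25 [11001]: (NOT 1 IMPLIES ((1 IMPLIES 0) IMPLIES (1 IMPLIES 1))) -> 1
  row 26 [11010]: (NOT 0 IMPLIES ((0 IMPLIES 0) IMPLIES (0 IMPLIES 1))) -> 1
  row 27 [11011]: (NOT 1 IMPLIES ((1 IMPLIES 0) IMPLIES (1 IMPLIES 1))) -> 1
  row 28 [11100]: (NOT 0 IMPLIES ((0 IMPLIES 1) IMPLIES (0 IMPLIES 1))) -> 1
  row 29 [11101]: (NOT 1 IMPLIES ((1 IMPLIES 1) IMPLIES (1 IMPLIES 1))) -> 1
  row 30 [11110]: (NOT 0 IMPLIES ((0 IMPLIES 1) IMPLIES (0 IMPLIES 1))) -> 1
  row 31 [11111]: (NOT 1 IMPLIES ((1 IMPLIES 1) IMPLIES (1 IMPLIES 1))) -> 1
Full result column, 8 rows per line (x1,x2 fixed per line; x3,x4,x5 runs 000..111 left to right):
  rows 0-7 [x1,x2=00]: 11111111  (ones: 8)
  rows 8-15 [x1,x2=01]: 11111111  (ones: 8)
  rows 16-23 [x1,x2=10]: 11111111  (ones: 8)
  rows 24-31 [x1,x2=11]: 11111111  (ones: 8)
Count of 1-rows = 8+8+8+8 = 32

32


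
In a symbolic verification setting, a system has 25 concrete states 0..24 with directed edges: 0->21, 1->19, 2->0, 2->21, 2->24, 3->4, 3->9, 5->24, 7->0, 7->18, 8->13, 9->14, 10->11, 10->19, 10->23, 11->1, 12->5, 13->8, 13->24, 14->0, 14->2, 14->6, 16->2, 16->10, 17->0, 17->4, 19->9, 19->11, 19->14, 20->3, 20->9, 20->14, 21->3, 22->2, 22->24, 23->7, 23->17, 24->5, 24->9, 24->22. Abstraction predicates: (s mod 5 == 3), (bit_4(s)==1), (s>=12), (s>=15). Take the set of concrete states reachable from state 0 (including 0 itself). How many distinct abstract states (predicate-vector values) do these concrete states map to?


BFS from 0:
Concrete reachable: {0, 2, 3, 4, 5, 6, 9, 14, 21, 22, 24}
Abstract via predicates (s mod 5 == 3), (bit_4(s)==1), (s>=12), (s>=15):
  (0,0,0,0) <- {0, 2, 4, 5, 6, 9}
  (0,0,1,0) <- {14}
  (0,1,1,1) <- {21, 22, 24}
  (1,0,0,0) <- {3}
Distinct abstract states = 4

4


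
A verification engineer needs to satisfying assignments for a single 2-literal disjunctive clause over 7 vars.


Step 1: Total=2^7=128
Step 2: Unsat when all 2 false: 2^5=32
Step 3: Sat=128-32=96

96


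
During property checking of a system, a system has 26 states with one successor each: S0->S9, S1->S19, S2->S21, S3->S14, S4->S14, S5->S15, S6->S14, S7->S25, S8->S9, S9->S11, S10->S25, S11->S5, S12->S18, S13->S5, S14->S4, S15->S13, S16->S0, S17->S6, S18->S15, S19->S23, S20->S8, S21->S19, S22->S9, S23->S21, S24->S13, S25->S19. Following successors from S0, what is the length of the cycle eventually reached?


Trace from S0 until a state repeats:
  S0 -> S9 -> S11 -> S5 -> S15 -> S13 -> S5
S5 first seen at step 3, revisited at step 6.
Cycle length = 6 - 3 = 3

3


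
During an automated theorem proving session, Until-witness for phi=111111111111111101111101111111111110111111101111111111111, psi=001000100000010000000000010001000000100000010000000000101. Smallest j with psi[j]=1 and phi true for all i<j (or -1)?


(phi U psi) at 0: need smallest j with psi[j]=1 and phi[i]=1 for all i in [0,j).
Scan from step 0:
  step 0: phi=1, psi=0 -> continue
  step 1: phi=1, psi=0 -> continue
  step 2: psi=1 and phi held for [0,2) -> witness found
Witness step = 2

2


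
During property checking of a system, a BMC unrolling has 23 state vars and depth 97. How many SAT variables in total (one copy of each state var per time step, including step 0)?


BMC unrolls to depth k, creating one copy of each state var for steps 0..k.
Step count = 97 + 1 = 98 (steps 0 through 97)
Vars per step = 23
Total = 23 * 98 = 2254

2254


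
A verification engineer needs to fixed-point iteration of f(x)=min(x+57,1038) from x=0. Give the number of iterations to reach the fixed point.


Step 1: x=0, cap=1038, increment=57
Step 2: x grows by 57 each step until capped at 1038; fixed point is x=1038
Step 3: iterations = ceil(1038/57) = 19

19


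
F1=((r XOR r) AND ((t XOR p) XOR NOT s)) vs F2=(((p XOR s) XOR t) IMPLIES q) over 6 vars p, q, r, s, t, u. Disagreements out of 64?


F1 = ((r XOR r) AND ((t XOR p) XOR NOT s))
F2 = (((p XOR s) XOR t) IMPLIES q)
Evaluate both on each of 64 rows (bits = p,q,r,s,t,u):
  row 0 [000000]: F1=0 F2=1 (differ) -> 1
  row 1 [000001]: F1=0 F2=1 (differ) -> 1
  row 2 [000010]: F1=0 F2=0 -> 0
  row 3 [000011]: F1=0 F2=0 -> 0
  row 4 [000100]: F1=0 F2=0 -> 0
  (every remaining row is evaluated the same way; all 64 results are listed next)
Full result column, 8 rows per line (p,q,r fixed per line; s,t,u runs 000..111 left to right):
  rows 0-7 [p,q,r=000]: 11000011  (ones: 4)
  rows 8-15 [p,q,r=001]: 11000011  (ones: 4)
  rows 16-23 [p,q,r=010]: 11111111  (ones: 8)
  rows 24-31 [p,q,r=011]: 11111111  (ones: 8)
  rows 32-39 [p,q,r=100]: 00111100  (ones: 4)
  rows 40-47 [p,q,r=101]: 00111100  (ones: 4)
  rows 48-55 [p,q,r=110]: 11111111  (ones: 8)
  rows 56-63 [p,q,r=111]: 11111111  (ones: 8)
Disagreements = 4+4+8+8+4+4+8+8 = 48

48


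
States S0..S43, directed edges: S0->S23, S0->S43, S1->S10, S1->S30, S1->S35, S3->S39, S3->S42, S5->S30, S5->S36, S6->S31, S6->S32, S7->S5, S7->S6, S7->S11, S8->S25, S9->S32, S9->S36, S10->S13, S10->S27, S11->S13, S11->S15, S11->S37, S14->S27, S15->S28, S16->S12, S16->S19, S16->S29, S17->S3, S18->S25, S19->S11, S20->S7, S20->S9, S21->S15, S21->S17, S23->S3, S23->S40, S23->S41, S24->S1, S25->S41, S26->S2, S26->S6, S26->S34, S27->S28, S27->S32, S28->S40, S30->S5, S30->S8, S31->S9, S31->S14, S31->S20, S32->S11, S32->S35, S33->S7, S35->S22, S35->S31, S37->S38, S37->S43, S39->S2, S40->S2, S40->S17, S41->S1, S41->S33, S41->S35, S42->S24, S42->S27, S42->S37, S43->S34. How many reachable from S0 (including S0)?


BFS from S0:
  layer 0: {S0}
  layer 1: {S23, S43}
  layer 2: {S3, S34, S40, S41}
  layer 3: {S1, S2, S17, S33, S35, S39, S42}
  layer 4: {S7, S10, S22, S24, S27, S30, S31, S37}
  layer 5: {S5, S6, S8, S9, S11, S13, S14, S20, S28, S32, S38}
  layer 6: {S15, S25, S36}
Reachable set: {S0, S1, S2, S3, S5, S6, S7, S8, S9, S10, S11, S13, S14, S15, S17, S20, S22, S23, S24, S25, S27, S28, S30, S31, S32, S33, S34, S35, S36, S37, S38, S39, S40, S41, S42, S43}
Count = 36

36


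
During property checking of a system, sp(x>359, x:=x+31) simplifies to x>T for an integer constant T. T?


Formula: sp(P, x:=E) = exists old_x. (x = E[old_x/x]) AND P[old_x/x] (old_x is the value of x before the assignment; eliminate old_x by solving x = E[old_x/x] for old_x)
Step 1: Precondition P: x>359, i.e. old_x > 359
Step 2: Assignment gives x = old_x + 31, so old_x = x - 31
Step 3: Substitute into P: x - 31 > 359
Step 4: Simplify: x > 359+31 = 390

390


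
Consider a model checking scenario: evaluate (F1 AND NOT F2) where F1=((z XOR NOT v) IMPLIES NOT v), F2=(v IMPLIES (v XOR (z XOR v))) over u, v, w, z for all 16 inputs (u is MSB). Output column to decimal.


F1 = ((z XOR NOT v) IMPLIES NOT v)
F2 = (v IMPLIES (v XOR (z XOR v)))
Counterexample to F1=>F2 is where F1=1 and F2=0.
Evaluate each row (bits = u,v,w,z, MSB first):
  row 0 [0000]: F1=1 F2=1 -> F1&~F2 -> 0
  row 1 [0001]: F1=1 F2=1 -> F1&~F2 -> 0
  row 2 [0010]: F1=1 F2=1 -> F1&~F2 -> 0
  row 3 [0011]: F1=1 F2=1 -> F1&~F2 -> 0
  row 4 [0100]: F1=1 F2=0 -> F1&~F2 -> 1
  row 5 [0101]: F1=0 F2=1 -> F1&~F2 -> 0
  row 6 [0110]: F1=1 F2=0 -> F1&~F2 -> 1
  row 7 [0111]: F1=0 F2=1 -> F1&~F2 -> 0
  row 8 [1000]: F1=1 F2=1 -> F1&~F2 -> 0
  row 9 [1001]: F1=1 F2=1 -> F1&~F2 -> 0
  row 10 [1010]: F1=1 F2=1 -> F1&~F2 -> 0
  row 11 [1011]: F1=1 F2=1 -> F1&~F2 -> 0
  row 12 [1100]: F1=1 F2=0 -> F1&~F2 -> 1
  row 13 [1101]: F1=0 F2=1 -> F1&~F2 -> 0
  row 14 [1110]: F1=1 F2=0 -> F1&~F2 -> 1
  row 15 [1111]: F1=0 F2=1 -> F1&~F2 -> 0
Full result column, 4 rows per line (u,v fixed per line; w,z runs 00..11 left to right):
  rows 0-3 [u,v=00]: 0000  = hex 0
  rows 4-7 [u,v=01]: 1010  = hex A
  rows 8-11 [u,v=10]: 0000  = hex 0
  rows 12-15 [u,v=11]: 1010  = hex A
Counterexample vector (row 0 .. row 15) = 0000101000001010
Output column grouped in 4s = 0000 1010 0000 1010 = 0x0A0A
Convert to decimal digit by digit (value = value*16 + digit):
  0 -> 0
  0*16 + 10 (A) = 10
  10*16 + 0 = 160
  160*16 + 10 (A) = 2570
Decimal = 2570

2570


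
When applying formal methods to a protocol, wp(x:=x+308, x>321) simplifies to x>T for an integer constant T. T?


Formula: wp(x:=E, P) = P[E/x] (substitute E for x in postcondition)
Step 1: Postcondition: x>321
Step 2: Substitute x+308 for x: x+308>321
Step 3: Solve for x: x > 321-308 = 13

13


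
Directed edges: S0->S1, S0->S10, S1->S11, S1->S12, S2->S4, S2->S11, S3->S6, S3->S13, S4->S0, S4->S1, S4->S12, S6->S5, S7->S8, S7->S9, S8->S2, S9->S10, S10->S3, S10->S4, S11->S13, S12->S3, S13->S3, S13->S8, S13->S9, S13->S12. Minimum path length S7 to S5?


BFS layer-by-layer from S7:
  dist 0: {S7}
  dist 1: {S8, S9}
  dist 2: {S2, S10}
  dist 3: {S3, S4, S11}
  dist 4: {S0, S1, S6, S12, S13}
  dist 5: {S5}
  -> S5 reached at distance 5
Shortest path length = 5

5


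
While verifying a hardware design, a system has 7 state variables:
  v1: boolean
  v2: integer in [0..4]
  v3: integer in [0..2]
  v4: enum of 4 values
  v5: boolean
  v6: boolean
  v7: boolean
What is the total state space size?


State space = product of domain sizes of all variables.
Domain sizes:
  v1 (boolean): 2
  v2 (integer in [0..4]): 5
  v3 (integer in [0..2]): 3
  v4 (enum of 4 values): 4
  v5 (boolean): 2
  v6 (boolean): 2
  v7 (boolean): 2
Product = 2 * 5 * 3 * 4 * 2 * 2 * 2 = 960

960


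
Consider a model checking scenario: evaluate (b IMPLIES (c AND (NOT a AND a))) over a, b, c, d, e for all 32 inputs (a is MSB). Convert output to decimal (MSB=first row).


Formula: (b IMPLIES (c AND (NOT a AND a))) over a, b, c, d, e (32 rows)
Evaluate each row (bits = a,b,c,d,e, MSB first):
  row 0 [00000]: (0 IMPLIES (0 AND (NOT 0 AND 0))) -> 1
  row 1 [00001]: (0 IMPLIES (0 AND (NOT 0 AND 0))) -> 1
  row 2 [00010]: (0 IMPLIES (0 AND (NOT 0 AND 0))) -> 1
  row 3 [00011]: (0 IMPLIES (0 AND (NOT 0 AND 0))) -> 1
  row 4 [00100]: (0 IMPLIES (1 AND (NOT 0 AND 0))) -> 1
  row 5 [00101]: (0 IMPLIES (1 AND (NOT 0 AND 0))) -> 1
  row 6 [00110]: (0 IMPLIES (1 AND (NOT 0 AND 0))) -> 1
  row 7 [00111]: (0 IMPLIES (1 AND (NOT 0 AND 0))) -> 1
  row 8 [01000]: (1 IMPLIES (0 AND (NOT 0 AND 0))) -> 0
  row 9 [01001]: (1 IMPLIES (0 AND (NOT 0 AND 0))) -> 0
  row 10 [01010]: (1 IMPLIES (0 AND (NOT 0 AND 0))) -> 0
  row 11 [01011]: (1 IMPLIES (0 AND (NOT 0 AND 0))) -> 0
  row 12 [01100]: (1 IMPLIES (1 AND (NOT 0 AND 0))) -> 0
  row 13 [01101]: (1 IMPLIES (1 AND (NOT 0 AND 0))) -> 0
  row 14 [01110]: (1 IMPLIES (1 AND (NOT 0 AND 0))) -> 0
  row 15 [01111]: (1 IMPLIES (1 AND (NOT 0 AND 0))) -> 0
  row 16 [10000]: (0 IMPLIES (0 AND (NOT 1 AND 1))) -> 1
  row 17 [10001]: (0 IMPLIES (0 AND (NOT 1 AND 1))) -> 1
  row 18 [10010]: (0 IMPLIES (0 AND (NOT 1 AND 1))) -> 1
  row 19 [10011]: (0 IMPLIES (0 AND (NOT 1 AND 1))) -> 1
  row 20 [10100]: (0 IMPLIES (1 AND (NOT 1 AND 1))) -> 1
  row 21 [10101]: (0 IMPLIES (1 AND (NOT 1 AND 1))) -> 1
  row 22 [10110]: (0 IMPLIES (1 AND (NOT 1 AND 1))) -> 1
  row 23 [10111]: (0 IMPLIES (1 AND (NOT 1 AND 1))) -> 1
  row 24 [11000]: (1 IMPLIES (0 AND (NOT 1 AND 1))) -> 0
  row 25 [11001]: (1 IMPLIES (0 AND (NOT 1 AND 1))) -> 0
  row 26 [11010]: (1 IMPLIES (0 AND (NOT 1 AND 1))) -> 0
  row 27 [11011]: (1 IMPLIES (0 AND (NOT 1 AND 1))) -> 0
  row 28 [11100]: (1 IMPLIES (1 AND (NOT 1 AND 1))) -> 0
  row 29 [11101]: (1 IMPLIES (1 AND (NOT 1 AND 1))) -> 0
  row 30 [11110]: (1 IMPLIES (1 AND (NOT 1 AND 1))) -> 0
  row 31 [11111]: (1 IMPLIES (1 AND (NOT 1 AND 1))) -> 0
Full result column, 4 rows per line (a,b,c fixed per line; d,e runs 00..11 left to right):
  rows 0-3 [a,b,c=000]: 1111  = hex F
  rows 4-7 [a,b,c=001]: 1111  = hex F
  rows 8-11 [a,b,c=010]: 0000  = hex 0
  rows 12-15 [a,b,c=011]: 0000  = hex 0
  rows 16-19 [a,b,c=100]: 1111  = hex F
  rows 20-23 [a,b,c=101]: 1111  = hex F
  rows 24-27 [a,b,c=110]: 0000  = hex 0
  rows 28-31 [a,b,c=111]: 0000  = hex 0
Output column (row 0 .. row 31) = 11111111000000001111111100000000
Output column grouped in 4s = 1111 1111 0000 0000 1111 1111 0000 0000 = 0xFF00FF00
Convert to decimal digit by digit (value = value*16 + digit):
  F -> 15
  15*16 + 15 (F) = 255
  255*16 + 0 = 4080
  4080*16 + 0 = 65280
  65280*16 + 15 (F) = 1044495
  1044495*16 + 15 (F) = 16711935
  16711935*16 + 0 = 267390960
  267390960*16 + 0 = 4278255360
Decimal = 4278255360

4278255360


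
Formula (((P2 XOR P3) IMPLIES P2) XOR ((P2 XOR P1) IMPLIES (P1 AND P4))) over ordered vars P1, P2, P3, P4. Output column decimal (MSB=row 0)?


Formula: (((P2 XOR P3) IMPLIES P2) XOR ((P2 XOR P1) IMPLIES (P1 AND P4))) over P1, P2, P3, P4 (16 rows)
Evaluate each row (bits = P1,P2,P3,P4, MSB first):
  row 0 [0000]: (((0 XOR 0) IMPLIES 0) XOR ((0 XOR 0) IMPLIES (0 AND 0))) -> 0
  row 1 [0001]: (((0 XOR 0) IMPLIES 0) XOR ((0 XOR 0) IMPLIES (0 AND 1))) -> 0
  row 2 [0010]: (((0 XOR 1) IMPLIES 0) XOR ((0 XOR 0) IMPLIES (0 AND 0))) -> 1
  row 3 [0011]: (((0 XOR 1) IMPLIES 0) XOR ((0 XOR 0) IMPLIES (0 AND 1))) -> 1
  row 4 [0100]: (((1 XOR 0) IMPLIES 1) XOR ((1 XOR 0) IMPLIES (0 AND 0))) -> 1
  row 5 [0101]: (((1 XOR 0) IMPLIES 1) XOR ((1 XOR 0) IMPLIES (0 AND 1))) -> 1
  row 6 [0110]: (((1 XOR 1) IMPLIES 1) XOR ((1 XOR 0) IMPLIES (0 AND 0))) -> 1
  row 7 [0111]: (((1 XOR 1) IMPLIES 1) XOR ((1 XOR 0) IMPLIES (0 AND 1))) -> 1
  row 8 [1000]: (((0 XOR 0) IMPLIES 0) XOR ((0 XOR 1) IMPLIES (1 AND 0))) -> 1
  row 9 [1001]: (((0 XOR 0) IMPLIES 0) XOR ((0 XOR 1) IMPLIES (1 AND 1))) -> 0
  row 10 [1010]: (((0 XOR 1) IMPLIES 0) XOR ((0 XOR 1) IMPLIES (1 AND 0))) -> 0
  row 11 [1011]: (((0 XOR 1) IMPLIES 0) XOR ((0 XOR 1) IMPLIES (1 AND 1))) -> 1
  row 12 [1100]: (((1 XOR 0) IMPLIES 1) XOR ((1 XOR 1) IMPLIES (1 AND 0))) -> 0
  row 13 [1101]: (((1 XOR 0) IMPLIES 1) XOR ((1 XOR 1) IMPLIES (1 AND 1))) -> 0
  row 14 [1110]: (((1 XOR 1) IMPLIES 1) XOR ((1 XOR 1) IMPLIES (1 AND 0))) -> 0
  row 15 [1111]: (((1 XOR 1) IMPLIES 1) XOR ((1 XOR 1) IMPLIES (1 AND 1))) -> 0
Full result column, 4 rows per line (P1,P2 fixed per line; P3,P4 runs 00..11 left to right):
  rows 0-3 [P1,P2=00]: 0011  = hex 3
  rows 4-7 [P1,P2=01]: 1111  = hex F
  rows 8-11 [P1,P2=10]: 1001  = hex 9
  rows 12-15 [P1,P2=11]: 0000  = hex 0
Output column (row 0 .. row 15) = 0011111110010000
Output column grouped in 4s = 0011 1111 1001 0000 = 0x3F90
Convert to decimal digit by digit (value = value*16 + digit):
  3 -> 3
  3*16 + 15 (F) = 63
  63*16 + 9 = 1017
  1017*16 + 0 = 16272
Decimal = 16272

16272


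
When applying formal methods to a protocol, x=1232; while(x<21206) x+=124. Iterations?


Step 1: x goes from 1232 toward 21206 by 124; the body runs while x<21206, so iterations = ceil((bound-start)/step)
Step 2: Distance=19974
Step 3: ceil(19974/124)=162

162


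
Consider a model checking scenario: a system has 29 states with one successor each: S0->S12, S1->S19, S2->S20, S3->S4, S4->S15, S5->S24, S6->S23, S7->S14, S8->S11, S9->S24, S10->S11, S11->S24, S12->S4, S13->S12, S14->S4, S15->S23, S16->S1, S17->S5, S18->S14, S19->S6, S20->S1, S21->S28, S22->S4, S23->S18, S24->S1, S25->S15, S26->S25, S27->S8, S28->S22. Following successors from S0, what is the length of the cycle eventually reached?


Trace from S0 until a state repeats:
  S0 -> S12 -> S4 -> S15 -> S23 -> S18 -> S14 -> S4
S4 first seen at step 2, revisited at step 7.
Cycle length = 7 - 2 = 5

5


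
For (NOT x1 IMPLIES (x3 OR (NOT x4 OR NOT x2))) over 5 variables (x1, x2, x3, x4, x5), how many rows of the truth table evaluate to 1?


Formula: (NOT x1 IMPLIES (x3 OR (NOT x4 OR NOT x2))) over 5 vars (32 rows)
Evaluate each row (x1, x2, x3, x4, x5 as bits, MSB first):
  row 0 [00000]: (NOT 0 IMPLIES (0 OR (NOT 0 OR NOT 0))) -> 1
  row 1 [00001]: (NOT 0 IMPLIES (0 OR (NOT 0 OR NOT 0))) -> 1
  row 2 [00010]: (NOT 0 IMPLIES (0 OR (NOT 1 OR NOT 0))) -> 1
  row 3 [00011]: (NOT 0 IMPLIES (0 OR (NOT 1 OR NOT 0))) -> 1
  row 4 [00100]: (NOT 0 IMPLIES (1 OR (NOT 0 OR NOT 0))) -> 1
  row 5 [00101]: (NOT 0 IMPLIES (1 OR (NOT 0 OR NOT 0))) -> 1
  row 6 [00110]: (NOT 0 IMPLIES (1 OR (NOT 1 OR NOT 0))) -> 1
  row 7 [00111]: (NOT 0 IMPLIES (1 OR (NOT 1 OR NOT 0))) -> 1
  row 8 [01000]: (NOT 0 IMPLIES (0 OR (NOT 0 OR NOT 1))) -> 1
  row 9 [01001]: (NOT 0 IMPLIES (0 OR (NOT 0 OR NOT 1))) -> 1
  row 10 [01010]: (NOT 0 IMPLIES (0 OR (NOT 1 OR NOT 1))) -> 0
  row 11 [01011]: (NOT 0 IMPLIES (0 OR (NOT 1 OR NOT 1))) -> 0
  row 12 [01100]: (NOT 0 IMPLIES (1 OR (NOT 0 OR NOT 1))) -> 1
  row 13 [01101]: (NOT 0 IMPLIES (1 OR (NOT 0 OR NOT 1))) -> 1
  row 14 [01110]: (NOT 0 IMPLIES (1 OR (NOT 1 OR NOT 1))) -> 1
  row 15 [01111]: (NOT 0 IMPLIES (1 OR (NOT 1 OR NOT 1))) -> 1
  row 16 [10000]: (NOT 1 IMPLIES (0 OR (NOT 0 OR NOT 0))) -> 1
  row 17 [10001]: (NOT 1 IMPLIES (0 OR (NOT 0 OR NOT 0))) -> 1
  row 18 [10010]: (NOT 1 IMPLIES (0 OR (NOT 1 OR NOT 0))) -> 1
  row 19 [10011]: (NOT 1 IMPLIES (0 OR (NOT 1 OR NOT 0))) -> 1
  row 20 [10100]: (NOT 1 IMPLIES (1 OR (NOT 0 OR NOT 0))) -> 1
  row 21 [10101]: (NOT 1 IMPLIES (1 OR (NOT 0 OR NOT 0))) -> 1
  row 22 [10110]: (NOT 1 IMPLIES (1 OR (NOT 1 OR NOT 0))) -> 1
  row 23 [10111]: (NOT 1 IMPLIES (1 OR (NOT 1 OR NOT 0))) -> 1
  row 24 [11000]: (NOT 1 IMPLIES (0 OR (NOT 0 OR NOT 1))) -> 1
  row 25 [11001]: (NOT 1 IMPLIES (0 OR (NOT 0 OR NOT 1))) -> 1
  row 26 [11010]: (NOT 1 IMPLIES (0 OR (NOT 1 OR NOT 1))) -> 1
  row 27 [11011]: (NOT 1 IMPLIES (0 OR (NOT 1 OR NOT 1))) -> 1
  row 28 [11100]: (NOT 1 IMPLIES (1 OR (NOT 0 OR NOT 1))) -> 1
  row 29 [11101]: (NOT 1 IMPLIES (1 OR (NOT 0 OR NOT 1))) -> 1
  row 30 [11110]: (NOT 1 IMPLIES (1 OR (NOT 1 OR NOT 1))) -> 1
  row 31 [11111]: (NOT 1 IMPLIES (1 OR (NOT 1 OR NOT 1))) -> 1
Full result column, 8 rows per line (x1,x2 fixed per line; x3,x4,x5 runs 000..111 left to right):
  rows 0-7 [x1,x2=00]: 11111111  (ones: 8)
  rows 8-15 [x1,x2=01]: 11001111  (ones: 6)
  rows 16-23 [x1,x2=10]: 11111111  (ones: 8)
  rows 24-31 [x1,x2=11]: 11111111  (ones: 8)
Count of 1-rows = 8+6+8+8 = 30

30


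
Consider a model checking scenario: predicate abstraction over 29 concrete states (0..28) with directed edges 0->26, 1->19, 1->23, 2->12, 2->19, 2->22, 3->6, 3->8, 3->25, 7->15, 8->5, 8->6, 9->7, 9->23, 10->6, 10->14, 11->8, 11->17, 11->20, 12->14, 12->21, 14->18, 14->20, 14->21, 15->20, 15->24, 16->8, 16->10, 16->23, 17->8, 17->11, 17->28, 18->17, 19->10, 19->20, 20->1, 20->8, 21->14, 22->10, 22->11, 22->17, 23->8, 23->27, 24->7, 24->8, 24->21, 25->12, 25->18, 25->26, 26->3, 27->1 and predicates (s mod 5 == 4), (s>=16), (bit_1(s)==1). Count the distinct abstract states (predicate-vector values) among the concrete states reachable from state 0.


BFS from 0:
Concrete reachable: {0, 1, 3, 5, 6, 8, 10, 11, 12, 14, 17, 18, 19, 20, 21, 23, 25, 26, 27, 28}
Abstract via predicates (s mod 5 == 4), (s>=16), (bit_1(s)==1):
  (0,0,0) <- {0, 1, 5, 8, 12}
  (0,0,1) <- {3, 6, 10, 11}
  (0,1,0) <- {17, 20, 21, 25, 28}
  (0,1,1) <- {18, 23, 26, 27}
  (1,0,1) <- {14}
  (1,1,1) <- {19}
Distinct abstract states = 6

6


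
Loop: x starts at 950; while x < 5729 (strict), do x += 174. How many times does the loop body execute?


Step 1: x goes from 950 toward 5729 by 174; the body runs while x<5729, so iterations = ceil((bound-start)/step)
Step 2: Distance=4779
Step 3: ceil(4779/174)=28

28


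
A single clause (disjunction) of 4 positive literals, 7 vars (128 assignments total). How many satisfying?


Step 1: Total=2^7=128
Step 2: Unsat when all 4 false: 2^3=8
Step 3: Sat=128-8=120

120


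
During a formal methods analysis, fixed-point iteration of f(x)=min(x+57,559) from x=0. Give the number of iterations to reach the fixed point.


Step 1: x=0, cap=559, increment=57
Step 2: x grows by 57 each step until capped at 559; fixed point is x=559
Step 3: iterations = ceil(559/57) = 10

10


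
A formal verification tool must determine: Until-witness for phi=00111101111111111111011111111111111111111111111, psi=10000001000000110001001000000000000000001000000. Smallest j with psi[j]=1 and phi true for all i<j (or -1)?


(phi U psi) at 0: need smallest j with psi[j]=1 and phi[i]=1 for all i in [0,j).
Scan from step 0:
  step 0: psi=1 and phi held for [0,0) -> witness found
Witness step = 0

0


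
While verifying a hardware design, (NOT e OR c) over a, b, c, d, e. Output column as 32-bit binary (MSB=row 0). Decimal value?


Formula: (NOT e OR c) over a, b, c, d, e (32 rows)
Evaluate each row (bits = a,b,c,d,e, MSB first):
  row 0 [00000]: (NOT 0 OR 0) -> 1
  row 1 [00001]: (NOT 1 OR 0) -> 0
  row 2 [00010]: (NOT 0 OR 0) -> 1
  row 3 [00011]: (NOT 1 OR 0) -> 0
  row 4 [00100]: (NOT 0 OR 1) -> 1
  row 5 [00101]: (NOT 1 OR 1) -> 1
  row 6 [00110]: (NOT 0 OR 1) -> 1
  row 7 [00111]: (NOT 1 OR 1) -> 1
  row 8 [01000]: (NOT 0 OR 0) -> 1
  row 9 [01001]: (NOT 1 OR 0) -> 0
  row 10 [01010]: (NOT 0 OR 0) -> 1
  row 11 [01011]: (NOT 1 OR 0) -> 0
  row 12 [01100]: (NOT 0 OR 1) -> 1
  row 13 [01101]: (NOT 1 OR 1) -> 1
  row 14 [01110]: (NOT 0 OR 1) -> 1
  row 15 [01111]: (NOT 1 OR 1) -> 1
  row 16 [10000]: (NOT 0 OR 0) -> 1
  row 17 [10001]: (NOT 1 OR 0) -> 0
  row 18 [10010]: (NOT 0 OR 0) -> 1
  row 19 [10011]: (NOT 1 OR 0) -> 0
  row 20 [10100]: (NOT 0 OR 1) -> 1
  row 21 [10101]: (NOT 1 OR 1) -> 1
  row 22 [10110]: (NOT 0 OR 1) -> 1
  row 23 [10111]: (NOT 1 OR 1) -> 1
  row 24 [11000]: (NOT 0 OR 0) -> 1
  row 25 [11001]: (NOT 1 OR 0) -> 0
  row 26 [11010]: (NOT 0 OR 0) -> 1
  row 27 [11011]: (NOT 1 OR 0) -> 0
  row 28 [11100]: (NOT 0 OR 1) -> 1
  row 29 [11101]: (NOT 1 OR 1) -> 1
  row 30 [11110]: (NOT 0 OR 1) -> 1
  row 31 [11111]: (NOT 1 OR 1) -> 1
Full result column, 4 rows per line (a,b,c fixed per line; d,e runs 00..11 left to right):
  rows 0-3 [a,b,c=000]: 1010  = hex A
  rows 4-7 [a,b,c=001]: 1111  = hex F
  rows 8-11 [a,b,c=010]: 1010  = hex A
  rows 12-15 [a,b,c=011]: 1111  = hex F
  rows 16-19 [a,b,c=100]: 1010  = hex A
  rows 20-23 [a,b,c=101]: 1111  = hex F
  rows 24-27 [a,b,c=110]: 1010  = hex A
  rows 28-31 [a,b,c=111]: 1111  = hex F
Output column (row 0 .. row 31) = 10101111101011111010111110101111
Output column grouped in 4s = 1010 1111 1010 1111 1010 1111 1010 1111 = 0xAFAFAFAF
Convert to decimal digit by digit (value = value*16 + digit):
  A -> 10
  10*16 + 15 (F) = 175
  175*16 + 10 (A) = 2810
  2810*16 + 15 (F) = 44975
  44975*16 + 10 (A) = 719610
  719610*16 + 15 (F) = 11513775
  11513775*16 + 10 (A) = 184220410
  184220410*16 + 15 (F) = 2947526575
Decimal = 2947526575

2947526575


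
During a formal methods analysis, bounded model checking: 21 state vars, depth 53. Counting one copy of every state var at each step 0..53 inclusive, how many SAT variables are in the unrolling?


BMC unrolls to depth k, creating one copy of each state var for steps 0..k.
Step count = 53 + 1 = 54 (steps 0 through 53)
Vars per step = 21
Total = 21 * 54 = 1134

1134


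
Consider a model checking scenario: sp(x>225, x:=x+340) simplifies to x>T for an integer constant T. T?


Formula: sp(P, x:=E) = exists old_x. (x = E[old_x/x]) AND P[old_x/x] (old_x is the value of x before the assignment; eliminate old_x by solving x = E[old_x/x] for old_x)
Step 1: Precondition P: x>225, i.e. old_x > 225
Step 2: Assignment gives x = old_x + 340, so old_x = x - 340
Step 3: Substitute into P: x - 340 > 225
Step 4: Simplify: x > 225+340 = 565

565


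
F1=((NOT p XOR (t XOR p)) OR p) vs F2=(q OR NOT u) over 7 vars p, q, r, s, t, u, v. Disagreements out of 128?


F1 = ((NOT p XOR (t XOR p)) OR p)
F2 = (q OR NOT u)
Evaluate both on each of 128 rows (bits = p,q,r,s,t,u,v):
  row 0 [0000000]: F1=1 F2=1 -> 0
  row 1 [0000001]: F1=1 F2=1 -> 0
  row 2 [0000010]: F1=1 F2=0 (differ) -> 1
  row 3 [0000011]: F1=1 F2=0 (differ) -> 1
  row 4 [0000100]: F1=0 F2=1 (differ) -> 1
  (every remaining row is evaluated the same way; all 128 results are listed next)
Full result column, 8 rows per line (p,q,r,s fixed per line; t,u,v runs 000..111 left to right):
  rows 0-7 [p,q,r,s=0000]: 00111100  (ones: 4)
  rows 8-15 [p,q,r,s=0001]: 00111100  (ones: 4)
  rows 16-23 [p,q,r,s=0010]: 00111100  (ones: 4)
  rows 24-31 [p,q,r,s=0011]: 00111100  (ones: 4)
  rows 32-39 [p,q,r,s=0100]: 00001111  (ones: 4)
  rows 40-47 [p,q,r,s=0101]: 00001111  (ones: 4)
  rows 48-55 [p,q,r,s=0110]: 00001111  (ones: 4)
  rows 56-63 [p,q,r,s=0111]: 00001111  (ones: 4)
  rows 64-71 [p,q,r,s=1000]: 00110011  (ones: 4)
  rows 72-79 [p,q,r,s=1001]: 00110011  (ones: 4)
  rows 80-87 [p,q,r,s=1010]: 00110011  (ones: 4)
  rows 88-95 [p,q,r,s=1011]: 00110011  (ones: 4)
  rows 96-103 [p,q,r,s=1100]: 00000000  (ones: 0)
  rows 104-111 [p,q,r,s=1101]: 00000000  (ones: 0)
  rows 112-119 [p,q,r,s=1110]: 00000000  (ones: 0)
  rows 120-127 [p,q,r,s=1111]: 00000000  (ones: 0)
Disagreements = 4+4+4+4+4+4+4+4+4+4+4+4+0+0+0+0 = 48

48


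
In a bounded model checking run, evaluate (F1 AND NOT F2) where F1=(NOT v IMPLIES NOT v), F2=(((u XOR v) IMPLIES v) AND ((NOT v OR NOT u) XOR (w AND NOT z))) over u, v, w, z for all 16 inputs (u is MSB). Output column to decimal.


F1 = (NOT v IMPLIES NOT v)
F2 = (((u XOR v) IMPLIES v) AND ((NOT v OR NOT u) XOR (w AND NOT z)))
Counterexample to F1=>F2 is where F1=1 and F2=0.
Evaluate each row (bits = u,v,w,z, MSB first):
  row 0 [0000]: F1=1 F2=1 -> F1&~F2 -> 0
  row 1 [0001]: F1=1 F2=1 -> F1&~F2 -> 0
  row 2 [0010]: F1=1 F2=0 -> F1&~F2 -> 1
  row 3 [0011]: F1=1 F2=1 -> F1&~F2 -> 0
  row 4 [0100]: F1=1 F2=1 -> F1&~F2 -> 0
  row 5 [0101]: F1=1 F2=1 -> F1&~F2 -> 0
  row 6 [0110]: F1=1 F2=0 -> F1&~F2 -> 1
  row 7 [0111]: F1=1 F2=1 -> F1&~F2 -> 0
  row 8 [1000]: F1=1 F2=0 -> F1&~F2 -> 1
  row 9 [1001]: F1=1 F2=0 -> F1&~F2 -> 1
  row 10 [1010]: F1=1 F2=0 -> F1&~F2 -> 1
  row 11 [1011]: F1=1 F2=0 -> F1&~F2 -> 1
  row 12 [1100]: F1=1 F2=0 -> F1&~F2 -> 1
  row 13 [1101]: F1=1 F2=0 -> F1&~F2 -> 1
  row 14 [1110]: F1=1 F2=1 -> F1&~F2 -> 0
  row 15 [1111]: F1=1 F2=0 -> F1&~F2 -> 1
Full result column, 4 rows per line (u,v fixed per line; w,z runs 00..11 left to right):
  rows 0-3 [u,v=00]: 0010  = hex 2
  rows 4-7 [u,v=01]: 0010  = hex 2
  rows 8-11 [u,v=10]: 1111  = hex F
  rows 12-15 [u,v=11]: 1101  = hex D
Counterexample vector (row 0 .. row 15) = 0010001011111101
Output column grouped in 4s = 0010 0010 1111 1101 = 0x22FD
Convert to decimal digit by digit (value = value*16 + digit):
  2 -> 2
  2*16 + 2 = 34
  34*16 + 15 (F) = 559
  559*16 + 13 (D) = 8957
Decimal = 8957

8957


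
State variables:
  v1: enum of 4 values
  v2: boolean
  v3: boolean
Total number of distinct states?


State space = product of domain sizes of all variables.
Domain sizes:
  v1 (enum of 4 values): 4
  v2 (boolean): 2
  v3 (boolean): 2
Product = 4 * 2 * 2 = 16

16


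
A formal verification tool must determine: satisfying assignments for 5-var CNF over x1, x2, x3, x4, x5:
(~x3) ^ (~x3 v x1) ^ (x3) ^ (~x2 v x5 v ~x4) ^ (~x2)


CNF with 5 clauses over 5 vars (32 assignments).
An assignment satisfies CNF iff every clause has >=1 true literal.
Check each row (bits = x1,x2,x3,x4,x5; clause T/F shown):
  row 0 [00000]: clauses=TTFTT -> 0
  row 1 [00001]: clauses=TTFTT -> 0
  row 2 [00010]: clauses=TTFTT -> 0
  row 3 [00011]: clauses=TTFTT -> 0
  row 4 [00100]: clauses=FFTTT -> 0
  row 5 [00101]: clauses=FFTTT -> 0
  row 6 [00110]: clauses=FFTTT -> 0
  row 7 [00111]: clauses=FFTTT -> 0
  row 8 [01000]: clauses=TTFTF -> 0
  row 9 [01001]: clauses=TTFTF -> 0
  row 10 [01010]: clauses=TTFFF -> 0
  row 11 [01011]: clauses=TTFTF -> 0
  row 12 [01100]: clauses=FFTTF -> 0
  row 13 [01101]: clauses=FFTTF -> 0
  row 14 [01110]: clauses=FFTFF -> 0
  row 15 [01111]: clauses=FFTTF -> 0
  row 16 [10000]: clauses=TTFTT -> 0
  row 17 [10001]: clauses=TTFTT -> 0
  row 18 [10010]: clauses=TTFTT -> 0
  row 19 [10011]: clauses=TTFTT -> 0
  row 20 [10100]: clauses=FTTTT -> 0
  row 21 [10101]: clauses=FTTTT -> 0
  row 22 [10110]: clauses=FTTTT -> 0
  row 23 [10111]: clauses=FTTTT -> 0
  row 24 [11000]: clauses=TTFTF -> 0
  row 25 [11001]: clauses=TTFTF -> 0
  row 26 [11010]: clauses=TTFFF -> 0
  row 27 [11011]: clauses=TTFTF -> 0
  row 28 [11100]: clauses=FTTTF -> 0
  row 29 [11101]: clauses=FTTTF -> 0
  row 30 [11110]: clauses=FTTFF -> 0
  row 31 [11111]: clauses=FTTTF -> 0
Full result column, 8 rows per line (x1,x2 fixed per line; x3,x4,x5 runs 000..111 left to right):
  rows 0-7 [x1,x2=00]: 00000000  (ones: 0)
  rows 8-15 [x1,x2=01]: 00000000  (ones: 0)
  rows 16-23 [x1,x2=10]: 00000000  (ones: 0)
  rows 24-31 [x1,x2=11]: 00000000  (ones: 0)
Satisfying assignments = 0+0+0+0 = 0

0
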